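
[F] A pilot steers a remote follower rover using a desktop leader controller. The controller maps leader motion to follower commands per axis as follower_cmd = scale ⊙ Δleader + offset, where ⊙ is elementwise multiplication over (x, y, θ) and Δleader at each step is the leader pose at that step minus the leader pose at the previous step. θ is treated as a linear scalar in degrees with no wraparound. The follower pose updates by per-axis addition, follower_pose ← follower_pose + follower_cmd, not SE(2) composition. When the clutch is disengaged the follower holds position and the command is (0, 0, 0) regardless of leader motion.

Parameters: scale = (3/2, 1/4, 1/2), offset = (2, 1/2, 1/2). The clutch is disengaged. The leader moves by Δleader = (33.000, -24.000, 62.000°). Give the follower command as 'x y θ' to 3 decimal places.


clutch disengaged → follower holds; cmd = (0, 0, 0)

0.000 0.000 0.000


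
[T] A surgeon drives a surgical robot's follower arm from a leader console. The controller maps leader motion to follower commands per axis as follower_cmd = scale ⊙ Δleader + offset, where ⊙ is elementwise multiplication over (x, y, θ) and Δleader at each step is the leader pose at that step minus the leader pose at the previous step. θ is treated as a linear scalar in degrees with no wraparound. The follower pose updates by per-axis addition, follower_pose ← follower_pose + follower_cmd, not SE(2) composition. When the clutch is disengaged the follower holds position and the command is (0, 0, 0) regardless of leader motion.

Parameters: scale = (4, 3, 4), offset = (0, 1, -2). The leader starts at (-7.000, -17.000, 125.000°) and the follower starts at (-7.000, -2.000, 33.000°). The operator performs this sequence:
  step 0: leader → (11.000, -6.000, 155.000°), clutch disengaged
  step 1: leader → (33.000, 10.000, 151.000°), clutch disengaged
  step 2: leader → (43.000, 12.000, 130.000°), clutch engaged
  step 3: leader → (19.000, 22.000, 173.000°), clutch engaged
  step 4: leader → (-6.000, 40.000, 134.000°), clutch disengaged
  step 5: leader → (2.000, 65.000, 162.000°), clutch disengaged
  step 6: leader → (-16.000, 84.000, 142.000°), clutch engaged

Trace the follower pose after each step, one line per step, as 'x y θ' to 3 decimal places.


-7.000 -2.000 33.000
-7.000 -2.000 33.000
33.000 5.000 -53.000
-63.000 36.000 117.000
-63.000 36.000 117.000
-63.000 36.000 117.000
-135.000 94.000 35.000

step 0: Δleader=(18.000, 11.000, 30.000°), disengaged; cmd=(0,0,0) → follower holds at (-7.000, -2.000, 33.000°)
step 1: Δleader=(22.000, 16.000, -4.000°), disengaged; cmd=(0,0,0) → follower holds at (-7.000, -2.000, 33.000°)
step 2: Δleader=(10.000, 2.000, -21.000°), engaged; cmd=(40.000, 7.000, -86.000°) → follower=(33.000, 5.000, -53.000°)
step 3: Δleader=(-24.000, 10.000, 43.000°), engaged; cmd=(-96.000, 31.000, 170.000°) → follower=(-63.000, 36.000, 117.000°)
step 4: Δleader=(-25.000, 18.000, -39.000°), disengaged; cmd=(0,0,0) → follower holds at (-63.000, 36.000, 117.000°)
step 5: Δleader=(8.000, 25.000, 28.000°), disengaged; cmd=(0,0,0) → follower holds at (-63.000, 36.000, 117.000°)
step 6: Δleader=(-18.000, 19.000, -20.000°), engaged; cmd=(-72.000, 58.000, -82.000°) → follower=(-135.000, 94.000, 35.000°)


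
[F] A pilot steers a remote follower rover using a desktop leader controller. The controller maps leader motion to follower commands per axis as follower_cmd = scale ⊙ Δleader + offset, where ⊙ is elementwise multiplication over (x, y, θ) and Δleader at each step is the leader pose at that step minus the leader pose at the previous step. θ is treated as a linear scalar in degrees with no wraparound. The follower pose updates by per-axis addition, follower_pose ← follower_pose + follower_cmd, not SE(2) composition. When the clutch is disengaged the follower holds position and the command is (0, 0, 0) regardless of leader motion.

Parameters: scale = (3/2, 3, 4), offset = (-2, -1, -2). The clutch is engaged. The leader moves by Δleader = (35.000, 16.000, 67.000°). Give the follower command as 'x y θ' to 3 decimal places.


axis x: 3/2·35.000 + -2 = 50.500
axis y: 3·16.000 + -1 = 47.000
axis θ: 4·67.000 + -2 = 266.000

50.500 47.000 266.000


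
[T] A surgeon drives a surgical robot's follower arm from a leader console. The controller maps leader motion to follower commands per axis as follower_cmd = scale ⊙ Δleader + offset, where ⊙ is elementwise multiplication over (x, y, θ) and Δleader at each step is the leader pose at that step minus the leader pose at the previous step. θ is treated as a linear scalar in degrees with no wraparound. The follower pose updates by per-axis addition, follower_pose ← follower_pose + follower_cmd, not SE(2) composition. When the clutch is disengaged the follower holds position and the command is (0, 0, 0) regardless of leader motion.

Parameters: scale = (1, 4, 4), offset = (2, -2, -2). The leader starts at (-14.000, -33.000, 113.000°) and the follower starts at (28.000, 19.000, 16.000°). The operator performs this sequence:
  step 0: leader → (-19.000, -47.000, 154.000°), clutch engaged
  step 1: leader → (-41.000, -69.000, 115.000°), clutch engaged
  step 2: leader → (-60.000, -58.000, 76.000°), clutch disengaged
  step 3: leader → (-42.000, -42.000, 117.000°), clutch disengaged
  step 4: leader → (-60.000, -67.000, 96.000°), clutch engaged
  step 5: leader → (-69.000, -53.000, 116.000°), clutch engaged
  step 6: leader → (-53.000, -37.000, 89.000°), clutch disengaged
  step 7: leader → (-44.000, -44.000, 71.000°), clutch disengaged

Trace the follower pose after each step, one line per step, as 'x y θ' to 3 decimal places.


step 0: Δleader=(-5.000, -14.000, 41.000°), engaged; cmd=(-3.000, -58.000, 162.000°) → follower=(25.000, -39.000, 178.000°)
step 1: Δleader=(-22.000, -22.000, -39.000°), engaged; cmd=(-20.000, -90.000, -158.000°) → follower=(5.000, -129.000, 20.000°)
step 2: Δleader=(-19.000, 11.000, -39.000°), disengaged; cmd=(0,0,0) → follower holds at (5.000, -129.000, 20.000°)
step 3: Δleader=(18.000, 16.000, 41.000°), disengaged; cmd=(0,0,0) → follower holds at (5.000, -129.000, 20.000°)
step 4: Δleader=(-18.000, -25.000, -21.000°), engaged; cmd=(-16.000, -102.000, -86.000°) → follower=(-11.000, -231.000, -66.000°)
step 5: Δleader=(-9.000, 14.000, 20.000°), engaged; cmd=(-7.000, 54.000, 78.000°) → follower=(-18.000, -177.000, 12.000°)
step 6: Δleader=(16.000, 16.000, -27.000°), disengaged; cmd=(0,0,0) → follower holds at (-18.000, -177.000, 12.000°)
step 7: Δleader=(9.000, -7.000, -18.000°), disengaged; cmd=(0,0,0) → follower holds at (-18.000, -177.000, 12.000°)

25.000 -39.000 178.000
5.000 -129.000 20.000
5.000 -129.000 20.000
5.000 -129.000 20.000
-11.000 -231.000 -66.000
-18.000 -177.000 12.000
-18.000 -177.000 12.000
-18.000 -177.000 12.000


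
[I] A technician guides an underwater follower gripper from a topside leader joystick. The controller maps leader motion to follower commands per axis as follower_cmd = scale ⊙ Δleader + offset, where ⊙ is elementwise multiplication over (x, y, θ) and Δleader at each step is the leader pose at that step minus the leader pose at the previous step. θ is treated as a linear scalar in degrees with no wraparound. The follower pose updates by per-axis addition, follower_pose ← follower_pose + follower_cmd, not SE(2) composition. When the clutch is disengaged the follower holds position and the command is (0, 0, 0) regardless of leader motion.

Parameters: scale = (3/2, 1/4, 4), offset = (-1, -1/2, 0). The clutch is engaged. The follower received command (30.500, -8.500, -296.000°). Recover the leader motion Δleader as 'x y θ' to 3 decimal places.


21.000 -32.000 -74.000

axis x: (30.500 − -1) / (3/2) = 21.000
axis y: (-8.500 − -1/2) / (1/4) = -32.000
axis θ: (-296.000 − 0) / (4) = -74.000


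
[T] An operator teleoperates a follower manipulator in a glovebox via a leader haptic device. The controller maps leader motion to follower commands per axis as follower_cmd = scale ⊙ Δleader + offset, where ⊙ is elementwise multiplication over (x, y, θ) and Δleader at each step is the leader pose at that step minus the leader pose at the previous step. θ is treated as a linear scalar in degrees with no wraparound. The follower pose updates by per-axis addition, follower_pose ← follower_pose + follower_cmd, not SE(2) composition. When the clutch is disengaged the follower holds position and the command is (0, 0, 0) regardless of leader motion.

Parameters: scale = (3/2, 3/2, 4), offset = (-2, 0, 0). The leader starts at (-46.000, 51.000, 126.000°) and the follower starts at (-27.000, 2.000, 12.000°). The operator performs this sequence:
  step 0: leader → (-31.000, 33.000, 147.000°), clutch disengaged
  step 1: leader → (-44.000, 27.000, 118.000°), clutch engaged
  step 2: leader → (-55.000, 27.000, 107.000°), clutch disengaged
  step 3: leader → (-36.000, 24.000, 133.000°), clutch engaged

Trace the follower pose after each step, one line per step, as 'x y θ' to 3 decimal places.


-27.000 2.000 12.000
-48.500 -7.000 -104.000
-48.500 -7.000 -104.000
-22.000 -11.500 0.000

step 0: Δleader=(15.000, -18.000, 21.000°), disengaged; cmd=(0,0,0) → follower holds at (-27.000, 2.000, 12.000°)
step 1: Δleader=(-13.000, -6.000, -29.000°), engaged; cmd=(-21.500, -9.000, -116.000°) → follower=(-48.500, -7.000, -104.000°)
step 2: Δleader=(-11.000, 0.000, -11.000°), disengaged; cmd=(0,0,0) → follower holds at (-48.500, -7.000, -104.000°)
step 3: Δleader=(19.000, -3.000, 26.000°), engaged; cmd=(26.500, -4.500, 104.000°) → follower=(-22.000, -11.500, 0.000°)


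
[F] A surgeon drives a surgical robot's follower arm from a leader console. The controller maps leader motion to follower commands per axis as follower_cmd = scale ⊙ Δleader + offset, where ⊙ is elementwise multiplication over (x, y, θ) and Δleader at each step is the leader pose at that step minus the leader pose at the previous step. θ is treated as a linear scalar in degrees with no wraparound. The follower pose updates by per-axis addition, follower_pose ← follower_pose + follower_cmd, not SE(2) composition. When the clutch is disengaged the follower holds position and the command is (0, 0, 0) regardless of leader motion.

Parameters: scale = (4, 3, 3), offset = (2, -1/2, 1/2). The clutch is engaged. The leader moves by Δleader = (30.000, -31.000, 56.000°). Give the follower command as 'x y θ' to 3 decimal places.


axis x: 4·30.000 + 2 = 122.000
axis y: 3·-31.000 + -1/2 = -93.500
axis θ: 3·56.000 + 1/2 = 168.500

122.000 -93.500 168.500


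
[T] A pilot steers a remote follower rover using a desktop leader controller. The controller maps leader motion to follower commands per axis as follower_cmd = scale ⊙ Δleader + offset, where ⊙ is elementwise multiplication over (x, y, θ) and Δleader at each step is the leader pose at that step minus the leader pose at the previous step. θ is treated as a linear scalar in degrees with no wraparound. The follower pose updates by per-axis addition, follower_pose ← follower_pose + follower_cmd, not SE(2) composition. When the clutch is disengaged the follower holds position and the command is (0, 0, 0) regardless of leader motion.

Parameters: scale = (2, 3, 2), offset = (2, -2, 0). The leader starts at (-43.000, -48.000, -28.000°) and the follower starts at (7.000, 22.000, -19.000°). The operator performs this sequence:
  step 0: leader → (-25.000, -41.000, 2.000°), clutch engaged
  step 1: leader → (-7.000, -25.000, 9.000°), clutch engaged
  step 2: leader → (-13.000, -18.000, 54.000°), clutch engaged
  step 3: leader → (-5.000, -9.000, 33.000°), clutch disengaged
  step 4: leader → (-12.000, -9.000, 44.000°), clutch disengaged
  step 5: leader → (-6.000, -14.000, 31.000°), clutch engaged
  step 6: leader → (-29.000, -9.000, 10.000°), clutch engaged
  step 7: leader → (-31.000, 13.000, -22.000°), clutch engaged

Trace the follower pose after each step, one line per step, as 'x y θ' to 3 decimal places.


step 0: Δleader=(18.000, 7.000, 30.000°), engaged; cmd=(38.000, 19.000, 60.000°) → follower=(45.000, 41.000, 41.000°)
step 1: Δleader=(18.000, 16.000, 7.000°), engaged; cmd=(38.000, 46.000, 14.000°) → follower=(83.000, 87.000, 55.000°)
step 2: Δleader=(-6.000, 7.000, 45.000°), engaged; cmd=(-10.000, 19.000, 90.000°) → follower=(73.000, 106.000, 145.000°)
step 3: Δleader=(8.000, 9.000, -21.000°), disengaged; cmd=(0,0,0) → follower holds at (73.000, 106.000, 145.000°)
step 4: Δleader=(-7.000, 0.000, 11.000°), disengaged; cmd=(0,0,0) → follower holds at (73.000, 106.000, 145.000°)
step 5: Δleader=(6.000, -5.000, -13.000°), engaged; cmd=(14.000, -17.000, -26.000°) → follower=(87.000, 89.000, 119.000°)
step 6: Δleader=(-23.000, 5.000, -21.000°), engaged; cmd=(-44.000, 13.000, -42.000°) → follower=(43.000, 102.000, 77.000°)
step 7: Δleader=(-2.000, 22.000, -32.000°), engaged; cmd=(-2.000, 64.000, -64.000°) → follower=(41.000, 166.000, 13.000°)

45.000 41.000 41.000
83.000 87.000 55.000
73.000 106.000 145.000
73.000 106.000 145.000
73.000 106.000 145.000
87.000 89.000 119.000
43.000 102.000 77.000
41.000 166.000 13.000


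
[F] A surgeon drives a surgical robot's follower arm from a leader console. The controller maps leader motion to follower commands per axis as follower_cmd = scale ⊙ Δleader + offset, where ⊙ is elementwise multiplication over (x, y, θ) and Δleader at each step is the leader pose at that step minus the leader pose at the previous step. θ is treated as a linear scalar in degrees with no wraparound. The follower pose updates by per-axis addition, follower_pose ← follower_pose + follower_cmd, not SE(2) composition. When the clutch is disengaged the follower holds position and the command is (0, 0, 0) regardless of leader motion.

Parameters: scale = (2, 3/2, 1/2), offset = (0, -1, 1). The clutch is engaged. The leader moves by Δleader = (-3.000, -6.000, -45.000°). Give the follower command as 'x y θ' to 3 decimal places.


axis x: 2·-3.000 + 0 = -6.000
axis y: 3/2·-6.000 + -1 = -10.000
axis θ: 1/2·-45.000 + 1 = -21.500

-6.000 -10.000 -21.500


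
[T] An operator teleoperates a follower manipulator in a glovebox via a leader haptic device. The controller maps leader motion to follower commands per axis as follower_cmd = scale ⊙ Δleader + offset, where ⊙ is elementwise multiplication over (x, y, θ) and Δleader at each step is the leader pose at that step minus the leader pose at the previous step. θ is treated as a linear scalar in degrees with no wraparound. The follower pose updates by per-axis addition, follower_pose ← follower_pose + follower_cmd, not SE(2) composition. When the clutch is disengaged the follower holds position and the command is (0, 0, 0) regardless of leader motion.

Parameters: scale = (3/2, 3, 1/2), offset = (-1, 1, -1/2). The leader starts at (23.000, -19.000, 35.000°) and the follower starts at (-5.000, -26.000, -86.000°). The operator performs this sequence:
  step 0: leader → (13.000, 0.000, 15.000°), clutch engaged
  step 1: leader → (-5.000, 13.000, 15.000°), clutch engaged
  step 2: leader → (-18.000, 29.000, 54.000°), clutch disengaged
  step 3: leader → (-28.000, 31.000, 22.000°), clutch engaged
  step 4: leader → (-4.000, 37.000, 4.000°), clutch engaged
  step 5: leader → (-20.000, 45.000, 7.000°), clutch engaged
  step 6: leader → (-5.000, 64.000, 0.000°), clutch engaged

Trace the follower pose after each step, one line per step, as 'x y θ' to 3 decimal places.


step 0: Δleader=(-10.000, 19.000, -20.000°), engaged; cmd=(-16.000, 58.000, -10.500°) → follower=(-21.000, 32.000, -96.500°)
step 1: Δleader=(-18.000, 13.000, 0.000°), engaged; cmd=(-28.000, 40.000, -0.500°) → follower=(-49.000, 72.000, -97.000°)
step 2: Δleader=(-13.000, 16.000, 39.000°), disengaged; cmd=(0,0,0) → follower holds at (-49.000, 72.000, -97.000°)
step 3: Δleader=(-10.000, 2.000, -32.000°), engaged; cmd=(-16.000, 7.000, -16.500°) → follower=(-65.000, 79.000, -113.500°)
step 4: Δleader=(24.000, 6.000, -18.000°), engaged; cmd=(35.000, 19.000, -9.500°) → follower=(-30.000, 98.000, -123.000°)
step 5: Δleader=(-16.000, 8.000, 3.000°), engaged; cmd=(-25.000, 25.000, 1.000°) → follower=(-55.000, 123.000, -122.000°)
step 6: Δleader=(15.000, 19.000, -7.000°), engaged; cmd=(21.500, 58.000, -4.000°) → follower=(-33.500, 181.000, -126.000°)

-21.000 32.000 -96.500
-49.000 72.000 -97.000
-49.000 72.000 -97.000
-65.000 79.000 -113.500
-30.000 98.000 -123.000
-55.000 123.000 -122.000
-33.500 181.000 -126.000


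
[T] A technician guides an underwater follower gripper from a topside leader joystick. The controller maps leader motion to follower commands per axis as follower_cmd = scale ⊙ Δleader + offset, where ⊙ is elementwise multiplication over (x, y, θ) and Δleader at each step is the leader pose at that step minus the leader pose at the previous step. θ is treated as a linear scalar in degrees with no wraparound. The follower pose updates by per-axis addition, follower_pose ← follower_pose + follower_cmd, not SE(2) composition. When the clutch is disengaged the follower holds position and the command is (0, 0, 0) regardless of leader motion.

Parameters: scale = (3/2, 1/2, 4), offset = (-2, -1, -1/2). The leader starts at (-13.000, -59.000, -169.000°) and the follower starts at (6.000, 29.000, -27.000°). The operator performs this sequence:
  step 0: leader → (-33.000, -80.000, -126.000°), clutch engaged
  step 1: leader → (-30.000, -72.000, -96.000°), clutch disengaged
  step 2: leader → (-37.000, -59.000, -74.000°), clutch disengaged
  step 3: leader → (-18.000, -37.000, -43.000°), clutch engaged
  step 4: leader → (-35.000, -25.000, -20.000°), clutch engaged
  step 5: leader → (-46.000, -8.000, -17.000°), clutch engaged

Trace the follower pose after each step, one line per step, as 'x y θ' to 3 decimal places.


step 0: Δleader=(-20.000, -21.000, 43.000°), engaged; cmd=(-32.000, -11.500, 171.500°) → follower=(-26.000, 17.500, 144.500°)
step 1: Δleader=(3.000, 8.000, 30.000°), disengaged; cmd=(0,0,0) → follower holds at (-26.000, 17.500, 144.500°)
step 2: Δleader=(-7.000, 13.000, 22.000°), disengaged; cmd=(0,0,0) → follower holds at (-26.000, 17.500, 144.500°)
step 3: Δleader=(19.000, 22.000, 31.000°), engaged; cmd=(26.500, 10.000, 123.500°) → follower=(0.500, 27.500, 268.000°)
step 4: Δleader=(-17.000, 12.000, 23.000°), engaged; cmd=(-27.500, 5.000, 91.500°) → follower=(-27.000, 32.500, 359.500°)
step 5: Δleader=(-11.000, 17.000, 3.000°), engaged; cmd=(-18.500, 7.500, 11.500°) → follower=(-45.500, 40.000, 371.000°)

-26.000 17.500 144.500
-26.000 17.500 144.500
-26.000 17.500 144.500
0.500 27.500 268.000
-27.000 32.500 359.500
-45.500 40.000 371.000


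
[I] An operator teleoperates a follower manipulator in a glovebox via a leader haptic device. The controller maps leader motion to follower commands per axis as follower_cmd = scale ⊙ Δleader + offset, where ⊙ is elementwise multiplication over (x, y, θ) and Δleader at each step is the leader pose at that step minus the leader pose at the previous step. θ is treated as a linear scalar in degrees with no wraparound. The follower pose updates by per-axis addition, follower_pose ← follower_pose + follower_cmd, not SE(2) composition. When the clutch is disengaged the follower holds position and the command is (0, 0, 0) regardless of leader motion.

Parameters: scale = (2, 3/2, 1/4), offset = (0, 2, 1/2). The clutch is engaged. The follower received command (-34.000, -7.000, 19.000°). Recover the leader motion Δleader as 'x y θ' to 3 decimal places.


axis x: (-34.000 − 0) / (2) = -17.000
axis y: (-7.000 − 2) / (3/2) = -6.000
axis θ: (19.000 − 1/2) / (1/4) = 74.000

-17.000 -6.000 74.000


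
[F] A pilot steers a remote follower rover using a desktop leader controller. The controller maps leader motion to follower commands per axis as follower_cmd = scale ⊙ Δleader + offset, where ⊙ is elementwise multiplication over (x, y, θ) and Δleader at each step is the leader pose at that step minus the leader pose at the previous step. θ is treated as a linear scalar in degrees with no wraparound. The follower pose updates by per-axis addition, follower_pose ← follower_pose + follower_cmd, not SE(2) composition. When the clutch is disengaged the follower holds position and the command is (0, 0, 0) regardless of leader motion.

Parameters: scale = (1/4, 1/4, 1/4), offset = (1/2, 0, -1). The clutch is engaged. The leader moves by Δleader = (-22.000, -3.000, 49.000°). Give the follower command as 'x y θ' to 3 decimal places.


axis x: 1/4·-22.000 + 1/2 = -5.000
axis y: 1/4·-3.000 + 0 = -0.750
axis θ: 1/4·49.000 + -1 = 11.250

-5.000 -0.750 11.250


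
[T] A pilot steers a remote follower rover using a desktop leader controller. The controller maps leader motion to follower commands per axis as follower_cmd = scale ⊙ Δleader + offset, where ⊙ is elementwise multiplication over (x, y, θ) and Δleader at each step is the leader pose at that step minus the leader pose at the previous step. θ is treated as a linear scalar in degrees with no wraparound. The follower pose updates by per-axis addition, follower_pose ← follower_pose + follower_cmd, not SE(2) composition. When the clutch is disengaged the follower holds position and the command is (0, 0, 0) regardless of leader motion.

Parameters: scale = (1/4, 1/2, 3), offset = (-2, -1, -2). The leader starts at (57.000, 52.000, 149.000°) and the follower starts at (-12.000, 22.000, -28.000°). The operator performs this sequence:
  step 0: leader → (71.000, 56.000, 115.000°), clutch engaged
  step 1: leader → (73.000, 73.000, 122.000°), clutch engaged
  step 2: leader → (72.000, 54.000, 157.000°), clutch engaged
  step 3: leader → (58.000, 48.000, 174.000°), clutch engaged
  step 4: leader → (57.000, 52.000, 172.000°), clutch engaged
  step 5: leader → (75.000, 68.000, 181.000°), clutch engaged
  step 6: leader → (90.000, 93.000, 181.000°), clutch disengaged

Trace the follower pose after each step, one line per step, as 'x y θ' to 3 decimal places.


-10.500 23.000 -132.000
-12.000 30.500 -113.000
-14.250 20.000 -10.000
-19.750 16.000 39.000
-22.000 17.000 31.000
-19.500 24.000 56.000
-19.500 24.000 56.000

step 0: Δleader=(14.000, 4.000, -34.000°), engaged; cmd=(1.500, 1.000, -104.000°) → follower=(-10.500, 23.000, -132.000°)
step 1: Δleader=(2.000, 17.000, 7.000°), engaged; cmd=(-1.500, 7.500, 19.000°) → follower=(-12.000, 30.500, -113.000°)
step 2: Δleader=(-1.000, -19.000, 35.000°), engaged; cmd=(-2.250, -10.500, 103.000°) → follower=(-14.250, 20.000, -10.000°)
step 3: Δleader=(-14.000, -6.000, 17.000°), engaged; cmd=(-5.500, -4.000, 49.000°) → follower=(-19.750, 16.000, 39.000°)
step 4: Δleader=(-1.000, 4.000, -2.000°), engaged; cmd=(-2.250, 1.000, -8.000°) → follower=(-22.000, 17.000, 31.000°)
step 5: Δleader=(18.000, 16.000, 9.000°), engaged; cmd=(2.500, 7.000, 25.000°) → follower=(-19.500, 24.000, 56.000°)
step 6: Δleader=(15.000, 25.000, 0.000°), disengaged; cmd=(0,0,0) → follower holds at (-19.500, 24.000, 56.000°)


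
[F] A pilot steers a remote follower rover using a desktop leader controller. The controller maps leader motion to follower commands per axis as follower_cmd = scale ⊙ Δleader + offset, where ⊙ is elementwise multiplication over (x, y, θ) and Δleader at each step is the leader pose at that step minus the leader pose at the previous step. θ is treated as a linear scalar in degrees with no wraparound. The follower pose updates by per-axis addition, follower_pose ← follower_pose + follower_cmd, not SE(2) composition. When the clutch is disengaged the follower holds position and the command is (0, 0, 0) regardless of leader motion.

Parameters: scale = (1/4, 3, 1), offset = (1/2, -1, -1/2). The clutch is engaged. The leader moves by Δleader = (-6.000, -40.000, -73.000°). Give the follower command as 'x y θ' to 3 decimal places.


-1.000 -121.000 -73.500

axis x: 1/4·-6.000 + 1/2 = -1.000
axis y: 3·-40.000 + -1 = -121.000
axis θ: 1·-73.000 + -1/2 = -73.500


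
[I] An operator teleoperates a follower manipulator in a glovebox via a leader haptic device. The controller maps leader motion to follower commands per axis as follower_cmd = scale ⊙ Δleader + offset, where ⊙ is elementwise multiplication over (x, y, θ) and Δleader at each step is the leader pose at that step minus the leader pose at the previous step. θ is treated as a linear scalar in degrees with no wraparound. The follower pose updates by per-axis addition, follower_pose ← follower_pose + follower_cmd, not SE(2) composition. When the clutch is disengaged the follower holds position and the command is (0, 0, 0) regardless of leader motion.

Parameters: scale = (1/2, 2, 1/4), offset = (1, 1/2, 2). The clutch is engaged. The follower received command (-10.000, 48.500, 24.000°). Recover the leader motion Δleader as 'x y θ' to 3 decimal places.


axis x: (-10.000 − 1) / (1/2) = -22.000
axis y: (48.500 − 1/2) / (2) = 24.000
axis θ: (24.000 − 2) / (1/4) = 88.000

-22.000 24.000 88.000


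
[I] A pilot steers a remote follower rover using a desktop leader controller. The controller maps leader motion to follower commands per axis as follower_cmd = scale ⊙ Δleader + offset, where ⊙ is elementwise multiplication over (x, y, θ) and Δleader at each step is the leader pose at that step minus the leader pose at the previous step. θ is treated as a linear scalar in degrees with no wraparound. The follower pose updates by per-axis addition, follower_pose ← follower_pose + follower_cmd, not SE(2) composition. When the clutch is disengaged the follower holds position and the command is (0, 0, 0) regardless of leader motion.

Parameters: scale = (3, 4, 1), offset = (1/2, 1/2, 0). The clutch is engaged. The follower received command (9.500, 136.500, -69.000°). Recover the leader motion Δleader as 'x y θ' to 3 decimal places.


3.000 34.000 -69.000

axis x: (9.500 − 1/2) / (3) = 3.000
axis y: (136.500 − 1/2) / (4) = 34.000
axis θ: (-69.000 − 0) / (1) = -69.000


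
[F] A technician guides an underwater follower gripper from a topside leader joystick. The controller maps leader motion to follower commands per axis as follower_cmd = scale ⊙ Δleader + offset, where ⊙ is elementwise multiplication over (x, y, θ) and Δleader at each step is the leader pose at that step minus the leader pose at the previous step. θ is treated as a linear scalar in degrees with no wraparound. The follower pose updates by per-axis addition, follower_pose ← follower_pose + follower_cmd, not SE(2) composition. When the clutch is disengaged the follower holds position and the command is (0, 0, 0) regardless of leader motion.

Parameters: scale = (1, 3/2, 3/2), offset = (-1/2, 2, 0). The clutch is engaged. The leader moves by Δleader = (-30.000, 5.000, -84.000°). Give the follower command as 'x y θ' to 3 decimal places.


-30.500 9.500 -126.000

axis x: 1·-30.000 + -1/2 = -30.500
axis y: 3/2·5.000 + 2 = 9.500
axis θ: 3/2·-84.000 + 0 = -126.000


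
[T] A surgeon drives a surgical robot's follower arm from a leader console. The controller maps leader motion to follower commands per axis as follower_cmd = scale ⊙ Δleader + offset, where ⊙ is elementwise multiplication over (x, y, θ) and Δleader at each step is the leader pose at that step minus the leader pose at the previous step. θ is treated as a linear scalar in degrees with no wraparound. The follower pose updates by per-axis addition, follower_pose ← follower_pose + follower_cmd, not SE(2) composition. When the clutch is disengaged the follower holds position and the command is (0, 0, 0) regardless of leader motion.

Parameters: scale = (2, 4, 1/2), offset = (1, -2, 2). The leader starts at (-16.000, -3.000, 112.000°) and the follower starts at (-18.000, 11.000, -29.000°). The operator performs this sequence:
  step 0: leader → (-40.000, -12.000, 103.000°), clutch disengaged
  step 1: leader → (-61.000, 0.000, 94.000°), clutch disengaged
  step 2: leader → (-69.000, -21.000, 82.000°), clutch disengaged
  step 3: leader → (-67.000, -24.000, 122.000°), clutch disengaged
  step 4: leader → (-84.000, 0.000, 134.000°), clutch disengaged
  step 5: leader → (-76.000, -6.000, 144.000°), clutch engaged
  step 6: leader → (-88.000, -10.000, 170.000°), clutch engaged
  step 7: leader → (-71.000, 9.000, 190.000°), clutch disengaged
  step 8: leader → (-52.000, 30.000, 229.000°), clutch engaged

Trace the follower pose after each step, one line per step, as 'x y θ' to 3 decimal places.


-18.000 11.000 -29.000
-18.000 11.000 -29.000
-18.000 11.000 -29.000
-18.000 11.000 -29.000
-18.000 11.000 -29.000
-1.000 -15.000 -22.000
-24.000 -33.000 -7.000
-24.000 -33.000 -7.000
15.000 49.000 14.500

step 0: Δleader=(-24.000, -9.000, -9.000°), disengaged; cmd=(0,0,0) → follower holds at (-18.000, 11.000, -29.000°)
step 1: Δleader=(-21.000, 12.000, -9.000°), disengaged; cmd=(0,0,0) → follower holds at (-18.000, 11.000, -29.000°)
step 2: Δleader=(-8.000, -21.000, -12.000°), disengaged; cmd=(0,0,0) → follower holds at (-18.000, 11.000, -29.000°)
step 3: Δleader=(2.000, -3.000, 40.000°), disengaged; cmd=(0,0,0) → follower holds at (-18.000, 11.000, -29.000°)
step 4: Δleader=(-17.000, 24.000, 12.000°), disengaged; cmd=(0,0,0) → follower holds at (-18.000, 11.000, -29.000°)
step 5: Δleader=(8.000, -6.000, 10.000°), engaged; cmd=(17.000, -26.000, 7.000°) → follower=(-1.000, -15.000, -22.000°)
step 6: Δleader=(-12.000, -4.000, 26.000°), engaged; cmd=(-23.000, -18.000, 15.000°) → follower=(-24.000, -33.000, -7.000°)
step 7: Δleader=(17.000, 19.000, 20.000°), disengaged; cmd=(0,0,0) → follower holds at (-24.000, -33.000, -7.000°)
step 8: Δleader=(19.000, 21.000, 39.000°), engaged; cmd=(39.000, 82.000, 21.500°) → follower=(15.000, 49.000, 14.500°)


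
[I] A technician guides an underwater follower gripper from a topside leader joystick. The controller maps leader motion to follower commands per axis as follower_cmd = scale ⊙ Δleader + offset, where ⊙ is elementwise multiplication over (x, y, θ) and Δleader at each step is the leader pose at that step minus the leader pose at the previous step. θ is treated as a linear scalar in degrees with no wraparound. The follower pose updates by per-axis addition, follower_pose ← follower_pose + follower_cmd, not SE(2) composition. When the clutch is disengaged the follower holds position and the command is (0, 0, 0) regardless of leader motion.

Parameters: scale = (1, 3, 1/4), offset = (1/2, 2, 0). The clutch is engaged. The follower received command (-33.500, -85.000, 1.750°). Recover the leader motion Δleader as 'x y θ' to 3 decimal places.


-34.000 -29.000 7.000

axis x: (-33.500 − 1/2) / (1) = -34.000
axis y: (-85.000 − 2) / (3) = -29.000
axis θ: (1.750 − 0) / (1/4) = 7.000


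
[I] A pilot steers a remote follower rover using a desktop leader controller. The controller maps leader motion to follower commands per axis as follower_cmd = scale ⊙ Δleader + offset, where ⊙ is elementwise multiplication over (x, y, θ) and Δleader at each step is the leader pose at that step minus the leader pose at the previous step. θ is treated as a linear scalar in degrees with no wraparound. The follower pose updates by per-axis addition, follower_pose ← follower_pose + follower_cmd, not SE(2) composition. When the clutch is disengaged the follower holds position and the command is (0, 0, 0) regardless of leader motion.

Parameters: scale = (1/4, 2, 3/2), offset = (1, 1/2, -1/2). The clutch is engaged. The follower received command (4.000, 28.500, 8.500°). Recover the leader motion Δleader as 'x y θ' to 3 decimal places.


12.000 14.000 6.000

axis x: (4.000 − 1) / (1/4) = 12.000
axis y: (28.500 − 1/2) / (2) = 14.000
axis θ: (8.500 − -1/2) / (3/2) = 6.000


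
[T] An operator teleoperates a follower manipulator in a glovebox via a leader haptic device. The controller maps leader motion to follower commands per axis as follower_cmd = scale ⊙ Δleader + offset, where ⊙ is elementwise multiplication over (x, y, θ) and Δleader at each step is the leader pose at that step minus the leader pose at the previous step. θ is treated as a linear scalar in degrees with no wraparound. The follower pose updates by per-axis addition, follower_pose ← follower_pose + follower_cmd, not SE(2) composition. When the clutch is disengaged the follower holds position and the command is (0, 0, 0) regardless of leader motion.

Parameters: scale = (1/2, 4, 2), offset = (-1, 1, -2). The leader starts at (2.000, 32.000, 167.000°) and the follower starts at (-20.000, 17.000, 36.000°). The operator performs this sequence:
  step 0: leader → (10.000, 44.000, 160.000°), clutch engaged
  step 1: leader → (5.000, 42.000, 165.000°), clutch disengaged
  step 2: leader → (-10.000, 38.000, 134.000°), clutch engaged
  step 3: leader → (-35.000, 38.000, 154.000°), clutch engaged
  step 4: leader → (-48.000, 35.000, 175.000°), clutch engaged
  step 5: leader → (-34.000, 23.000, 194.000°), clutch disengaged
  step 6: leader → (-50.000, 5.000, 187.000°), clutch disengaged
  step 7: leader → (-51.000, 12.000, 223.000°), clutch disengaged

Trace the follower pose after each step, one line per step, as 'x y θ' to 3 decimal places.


-17.000 66.000 20.000
-17.000 66.000 20.000
-25.500 51.000 -44.000
-39.000 52.000 -6.000
-46.500 41.000 34.000
-46.500 41.000 34.000
-46.500 41.000 34.000
-46.500 41.000 34.000

step 0: Δleader=(8.000, 12.000, -7.000°), engaged; cmd=(3.000, 49.000, -16.000°) → follower=(-17.000, 66.000, 20.000°)
step 1: Δleader=(-5.000, -2.000, 5.000°), disengaged; cmd=(0,0,0) → follower holds at (-17.000, 66.000, 20.000°)
step 2: Δleader=(-15.000, -4.000, -31.000°), engaged; cmd=(-8.500, -15.000, -64.000°) → follower=(-25.500, 51.000, -44.000°)
step 3: Δleader=(-25.000, 0.000, 20.000°), engaged; cmd=(-13.500, 1.000, 38.000°) → follower=(-39.000, 52.000, -6.000°)
step 4: Δleader=(-13.000, -3.000, 21.000°), engaged; cmd=(-7.500, -11.000, 40.000°) → follower=(-46.500, 41.000, 34.000°)
step 5: Δleader=(14.000, -12.000, 19.000°), disengaged; cmd=(0,0,0) → follower holds at (-46.500, 41.000, 34.000°)
step 6: Δleader=(-16.000, -18.000, -7.000°), disengaged; cmd=(0,0,0) → follower holds at (-46.500, 41.000, 34.000°)
step 7: Δleader=(-1.000, 7.000, 36.000°), disengaged; cmd=(0,0,0) → follower holds at (-46.500, 41.000, 34.000°)


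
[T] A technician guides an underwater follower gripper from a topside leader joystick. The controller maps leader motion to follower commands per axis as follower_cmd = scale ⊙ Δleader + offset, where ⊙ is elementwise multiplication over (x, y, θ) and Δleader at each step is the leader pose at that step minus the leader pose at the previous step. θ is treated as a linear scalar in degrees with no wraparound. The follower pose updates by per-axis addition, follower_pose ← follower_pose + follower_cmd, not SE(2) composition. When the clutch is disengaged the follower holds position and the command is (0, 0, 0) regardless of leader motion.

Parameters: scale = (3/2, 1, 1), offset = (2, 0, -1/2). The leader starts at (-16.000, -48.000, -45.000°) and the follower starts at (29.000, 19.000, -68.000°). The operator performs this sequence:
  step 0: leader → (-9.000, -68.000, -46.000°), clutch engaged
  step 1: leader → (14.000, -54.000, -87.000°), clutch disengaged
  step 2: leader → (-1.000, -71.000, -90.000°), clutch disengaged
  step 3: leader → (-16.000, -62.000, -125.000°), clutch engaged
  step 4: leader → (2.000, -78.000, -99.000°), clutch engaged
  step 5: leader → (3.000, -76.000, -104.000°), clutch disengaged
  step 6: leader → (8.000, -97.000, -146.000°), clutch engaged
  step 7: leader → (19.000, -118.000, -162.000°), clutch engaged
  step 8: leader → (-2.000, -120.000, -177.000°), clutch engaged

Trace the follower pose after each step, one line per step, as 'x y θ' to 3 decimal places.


step 0: Δleader=(7.000, -20.000, -1.000°), engaged; cmd=(12.500, -20.000, -1.500°) → follower=(41.500, -1.000, -69.500°)
step 1: Δleader=(23.000, 14.000, -41.000°), disengaged; cmd=(0,0,0) → follower holds at (41.500, -1.000, -69.500°)
step 2: Δleader=(-15.000, -17.000, -3.000°), disengaged; cmd=(0,0,0) → follower holds at (41.500, -1.000, -69.500°)
step 3: Δleader=(-15.000, 9.000, -35.000°), engaged; cmd=(-20.500, 9.000, -35.500°) → follower=(21.000, 8.000, -105.000°)
step 4: Δleader=(18.000, -16.000, 26.000°), engaged; cmd=(29.000, -16.000, 25.500°) → follower=(50.000, -8.000, -79.500°)
step 5: Δleader=(1.000, 2.000, -5.000°), disengaged; cmd=(0,0,0) → follower holds at (50.000, -8.000, -79.500°)
step 6: Δleader=(5.000, -21.000, -42.000°), engaged; cmd=(9.500, -21.000, -42.500°) → follower=(59.500, -29.000, -122.000°)
step 7: Δleader=(11.000, -21.000, -16.000°), engaged; cmd=(18.500, -21.000, -16.500°) → follower=(78.000, -50.000, -138.500°)
step 8: Δleader=(-21.000, -2.000, -15.000°), engaged; cmd=(-29.500, -2.000, -15.500°) → follower=(48.500, -52.000, -154.000°)

41.500 -1.000 -69.500
41.500 -1.000 -69.500
41.500 -1.000 -69.500
21.000 8.000 -105.000
50.000 -8.000 -79.500
50.000 -8.000 -79.500
59.500 -29.000 -122.000
78.000 -50.000 -138.500
48.500 -52.000 -154.000


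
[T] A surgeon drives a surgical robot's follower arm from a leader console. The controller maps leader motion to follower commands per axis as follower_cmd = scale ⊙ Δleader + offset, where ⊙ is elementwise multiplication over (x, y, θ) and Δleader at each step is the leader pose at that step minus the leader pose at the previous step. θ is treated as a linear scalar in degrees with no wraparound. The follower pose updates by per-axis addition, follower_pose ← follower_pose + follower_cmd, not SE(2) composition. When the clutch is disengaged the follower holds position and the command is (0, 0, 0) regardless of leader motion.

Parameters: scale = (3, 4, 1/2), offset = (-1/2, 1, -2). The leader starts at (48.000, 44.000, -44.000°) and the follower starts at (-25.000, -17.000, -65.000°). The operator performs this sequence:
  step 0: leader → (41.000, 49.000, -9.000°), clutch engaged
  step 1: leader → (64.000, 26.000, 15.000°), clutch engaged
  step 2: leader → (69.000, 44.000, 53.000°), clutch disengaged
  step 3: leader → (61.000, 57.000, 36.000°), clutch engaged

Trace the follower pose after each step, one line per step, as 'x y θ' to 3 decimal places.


step 0: Δleader=(-7.000, 5.000, 35.000°), engaged; cmd=(-21.500, 21.000, 15.500°) → follower=(-46.500, 4.000, -49.500°)
step 1: Δleader=(23.000, -23.000, 24.000°), engaged; cmd=(68.500, -91.000, 10.000°) → follower=(22.000, -87.000, -39.500°)
step 2: Δleader=(5.000, 18.000, 38.000°), disengaged; cmd=(0,0,0) → follower holds at (22.000, -87.000, -39.500°)
step 3: Δleader=(-8.000, 13.000, -17.000°), engaged; cmd=(-24.500, 53.000, -10.500°) → follower=(-2.500, -34.000, -50.000°)

-46.500 4.000 -49.500
22.000 -87.000 -39.500
22.000 -87.000 -39.500
-2.500 -34.000 -50.000


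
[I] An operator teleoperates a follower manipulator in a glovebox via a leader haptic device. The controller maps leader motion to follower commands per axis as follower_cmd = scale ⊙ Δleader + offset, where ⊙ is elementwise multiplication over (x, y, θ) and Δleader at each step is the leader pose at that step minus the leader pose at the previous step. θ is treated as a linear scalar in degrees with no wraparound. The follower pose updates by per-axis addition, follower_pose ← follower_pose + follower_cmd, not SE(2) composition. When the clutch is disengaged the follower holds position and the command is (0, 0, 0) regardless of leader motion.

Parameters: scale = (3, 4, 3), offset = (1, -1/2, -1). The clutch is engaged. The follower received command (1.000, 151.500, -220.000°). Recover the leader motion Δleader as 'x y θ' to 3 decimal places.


axis x: (1.000 − 1) / (3) = 0.000
axis y: (151.500 − -1/2) / (4) = 38.000
axis θ: (-220.000 − -1) / (3) = -73.000

0.000 38.000 -73.000
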